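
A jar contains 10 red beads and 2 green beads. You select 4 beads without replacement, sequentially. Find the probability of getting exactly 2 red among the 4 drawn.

1/11

One ordering (red drawn first) has probability 10/12 × 9/11 × 2/10 × 1/9 = 180/11880 = 1/66.
There are C(4,2) = 6 such orderings, each equally likely, so P = 6 × 1/66 = 1/11.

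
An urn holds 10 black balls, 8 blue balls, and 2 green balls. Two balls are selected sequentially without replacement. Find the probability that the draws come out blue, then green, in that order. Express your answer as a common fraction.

4/95

Multiply the probability of each draw given the previous ones:
P = 8/20 × 2/19 = 16/380 = 4/95.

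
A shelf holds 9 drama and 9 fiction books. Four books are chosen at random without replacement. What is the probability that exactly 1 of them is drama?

21/85

One ordering (drama drawn first) has probability 9/18 × 9/17 × 8/16 × 7/15 = 4536/73440 = 21/340.
There are C(4,1) = 4 such orderings, each equally likely, so P = 4 × 21/340 = 21/85.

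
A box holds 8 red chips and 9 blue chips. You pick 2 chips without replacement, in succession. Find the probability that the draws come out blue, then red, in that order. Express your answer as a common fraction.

9/34

Each draw changes the counts, so multiply the conditional probabilities along the sequence:
P = 9/17 × 8/16 = 72/272 = 9/34.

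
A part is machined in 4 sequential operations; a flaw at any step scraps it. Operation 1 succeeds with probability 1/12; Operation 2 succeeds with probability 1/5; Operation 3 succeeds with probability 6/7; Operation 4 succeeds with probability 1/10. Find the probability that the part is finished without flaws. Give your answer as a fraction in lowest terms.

Multiplying along the chain,
P = 1/12 × 1/5 × 6/7 × 1/10 = 6/4200 = 1/700.

1/700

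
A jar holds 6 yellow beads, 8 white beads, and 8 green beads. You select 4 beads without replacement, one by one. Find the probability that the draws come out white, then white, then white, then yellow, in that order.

Multiply the probability of each draw given the previous ones:
P = 8/22 × 7/21 × 6/20 × 6/19 = 2016/175560 = 12/1045.

12/1045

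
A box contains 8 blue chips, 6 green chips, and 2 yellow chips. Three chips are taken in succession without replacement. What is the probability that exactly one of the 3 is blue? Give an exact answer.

2/5

One ordering (blue drawn first) has probability 8/16 × 8/15 × 7/14 = 448/3360 = 2/15.
There are C(3,1) = 3 such orderings, each equally likely, so P = 3 × 2/15 = 2/5.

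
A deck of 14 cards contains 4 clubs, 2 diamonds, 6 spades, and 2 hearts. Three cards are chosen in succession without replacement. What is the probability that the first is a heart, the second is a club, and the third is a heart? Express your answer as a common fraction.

Multiply the probability of each draw given the previous ones:
P = 2/14 × 4/13 × 1/12 = 8/2184 = 1/273.

1/273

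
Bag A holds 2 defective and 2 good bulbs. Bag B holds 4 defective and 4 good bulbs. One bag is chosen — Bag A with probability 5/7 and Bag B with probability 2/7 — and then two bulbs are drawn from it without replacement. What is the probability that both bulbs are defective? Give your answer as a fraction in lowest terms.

53/294

From Bag A: P(both defective) = (2/4)(1/3) = 1/6.
From Bag B: P(both defective) = (4/8)(3/7) = 3/14.
Total probability = (5/7)(1/6) + (2/7)(3/14) = 53/294.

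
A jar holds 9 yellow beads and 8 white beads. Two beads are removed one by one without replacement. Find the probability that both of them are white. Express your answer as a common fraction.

P = 8/17 × 7/16 = 56/272 = 7/34.

7/34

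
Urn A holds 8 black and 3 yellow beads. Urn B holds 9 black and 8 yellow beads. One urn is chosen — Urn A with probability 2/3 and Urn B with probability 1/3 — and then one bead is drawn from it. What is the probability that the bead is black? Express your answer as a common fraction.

371/561

From Urn A: P(black) = 8/11.
From Urn B: P(black) = 9/17.
Total probability = (2/3)(8/11) + (1/3)(9/17) = 371/561.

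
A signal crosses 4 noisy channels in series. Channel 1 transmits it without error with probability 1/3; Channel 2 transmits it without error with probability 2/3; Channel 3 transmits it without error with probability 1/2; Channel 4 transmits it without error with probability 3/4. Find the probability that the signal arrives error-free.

Each stage is reached only if all earlier stages succeed, so
P = 1/3 × 2/3 × 1/2 × 3/4 = 6/72 = 1/12.

1/12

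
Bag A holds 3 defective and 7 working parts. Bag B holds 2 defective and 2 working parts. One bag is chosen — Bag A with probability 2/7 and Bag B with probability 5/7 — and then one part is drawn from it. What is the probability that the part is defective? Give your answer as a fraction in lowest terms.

31/70

From Bag A: P(defective) = 3/10.
From Bag B: P(defective) = 2/4.
Total probability = (2/7)(3/10) + (5/7)(2/4) = 31/70.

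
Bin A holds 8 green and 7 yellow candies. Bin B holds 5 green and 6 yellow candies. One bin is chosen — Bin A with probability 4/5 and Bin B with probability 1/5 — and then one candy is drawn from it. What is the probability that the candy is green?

From Bin A: P(green) = 8/15.
From Bin B: P(green) = 5/11.
Total probability = (4/5)(8/15) + (1/5)(5/11) = 427/825.

427/825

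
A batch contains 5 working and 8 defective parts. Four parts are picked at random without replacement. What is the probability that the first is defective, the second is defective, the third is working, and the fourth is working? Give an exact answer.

Multiply the probability of each draw given the previous ones:
P = 8/13 × 7/12 × 5/11 × 4/10 = 1120/17160 = 28/429.

28/429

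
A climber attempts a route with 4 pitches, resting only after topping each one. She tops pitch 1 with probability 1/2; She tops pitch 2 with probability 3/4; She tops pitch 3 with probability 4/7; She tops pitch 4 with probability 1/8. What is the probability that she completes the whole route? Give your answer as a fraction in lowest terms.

The events are sequential, so multiply the conditional probabilities:
P = 1/2 × 3/4 × 4/7 × 1/8 = 12/448 = 3/112.

3/112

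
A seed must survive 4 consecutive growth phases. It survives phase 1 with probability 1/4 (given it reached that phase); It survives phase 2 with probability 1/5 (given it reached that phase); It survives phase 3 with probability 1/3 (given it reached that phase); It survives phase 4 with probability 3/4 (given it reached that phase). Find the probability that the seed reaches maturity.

1/80

Multiplying along the chain,
P = 1/4 × 1/5 × 1/3 × 3/4 = 3/240 = 1/80.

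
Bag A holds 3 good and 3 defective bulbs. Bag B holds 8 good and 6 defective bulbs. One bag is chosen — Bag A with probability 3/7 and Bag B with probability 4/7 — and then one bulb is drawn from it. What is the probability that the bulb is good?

From Bag A: P(good) = 3/6.
From Bag B: P(good) = 8/14.
Total probability = (3/7)(3/6) + (4/7)(8/14) = 53/98.

53/98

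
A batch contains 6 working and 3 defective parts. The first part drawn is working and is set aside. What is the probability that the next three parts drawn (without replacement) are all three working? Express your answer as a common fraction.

5/28

After the first draw, 5 of the remaining 8 parts are working.
P = 5/8 × 4/7 × 3/6 = 60/336 = 5/28.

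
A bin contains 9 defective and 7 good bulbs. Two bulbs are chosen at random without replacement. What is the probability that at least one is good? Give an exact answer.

7/10

P(no good) = 9/16 × 8/15 = 72/240 = 3/10.
P(at least one) = 1 − 3/10 = 7/10.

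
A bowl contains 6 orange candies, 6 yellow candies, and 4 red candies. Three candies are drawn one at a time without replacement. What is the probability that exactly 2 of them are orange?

15/56

One ordering (orange drawn first) has probability 6/16 × 5/15 × 10/14 = 300/3360 = 5/56.
There are C(3,2) = 3 such orderings, each equally likely, so P = 3 × 5/56 = 15/56.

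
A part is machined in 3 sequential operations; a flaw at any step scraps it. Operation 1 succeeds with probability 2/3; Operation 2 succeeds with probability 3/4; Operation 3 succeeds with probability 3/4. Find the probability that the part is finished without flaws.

Multiplying along the chain,
P = 2/3 × 3/4 × 3/4 = 18/48 = 3/8.

3/8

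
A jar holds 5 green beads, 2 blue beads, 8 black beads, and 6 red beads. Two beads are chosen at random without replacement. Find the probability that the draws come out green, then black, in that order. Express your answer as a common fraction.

Chain rule:
P = 5/21 × 8/20 = 40/420 = 2/21.

2/21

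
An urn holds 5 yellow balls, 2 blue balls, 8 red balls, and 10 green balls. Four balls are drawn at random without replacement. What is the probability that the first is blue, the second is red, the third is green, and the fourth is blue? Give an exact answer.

Each draw changes the counts, so multiply the conditional probabilities along the sequence:
P = 2/25 × 8/24 × 10/23 × 1/22 = 160/303600 = 2/3795.

2/3795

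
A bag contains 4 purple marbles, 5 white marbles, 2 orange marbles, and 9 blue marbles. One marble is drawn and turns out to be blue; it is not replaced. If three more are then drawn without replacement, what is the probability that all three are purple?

After the first draw, 4 of the remaining 19 marbles are purple.
P = 4/19 × 3/18 × 2/17 = 24/5814 = 4/969.

4/969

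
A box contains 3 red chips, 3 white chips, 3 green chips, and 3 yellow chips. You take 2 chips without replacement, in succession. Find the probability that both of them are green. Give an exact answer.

1/22

P = 3/12 × 2/11 = 6/132 = 1/22.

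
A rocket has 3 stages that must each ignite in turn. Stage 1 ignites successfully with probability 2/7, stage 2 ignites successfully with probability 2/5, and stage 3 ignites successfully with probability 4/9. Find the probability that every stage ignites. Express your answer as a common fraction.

16/315

Each stage is reached only if all earlier stages succeed, so
P = 2/7 × 2/5 × 4/9 = 16/315.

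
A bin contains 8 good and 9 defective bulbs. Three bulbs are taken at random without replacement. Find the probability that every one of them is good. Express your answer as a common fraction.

7/85

P(all good) = 8/17 × 7/16 × 6/15 = 336/4080 = 7/85.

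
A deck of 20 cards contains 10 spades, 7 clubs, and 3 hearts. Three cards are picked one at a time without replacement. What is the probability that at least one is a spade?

17/19

P(no spades) = 10/20 × 9/19 × 8/18 = 720/6840 = 2/19.
P(at least one) = 1 − 2/19 = 17/19.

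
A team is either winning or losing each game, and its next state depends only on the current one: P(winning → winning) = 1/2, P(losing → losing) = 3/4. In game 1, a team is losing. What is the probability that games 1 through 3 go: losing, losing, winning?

Game 1 is given. For each transition, use the conditional probability from the current state:
P(losing | losing) = 3/4; P(winning | losing) = 1/4.
P = 3/4 × 1/4 = 3/16.

3/16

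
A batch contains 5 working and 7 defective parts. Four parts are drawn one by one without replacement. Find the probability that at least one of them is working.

P(no working) = 7/12 × 6/11 × 5/10 × 4/9 = 840/11880 = 7/99.
P(at least one) = 1 − 7/99 = 92/99.

92/99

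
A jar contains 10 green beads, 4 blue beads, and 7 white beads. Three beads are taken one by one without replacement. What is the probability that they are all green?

12/133

P = 10/21 × 9/20 × 8/19 = 720/7980 = 12/133.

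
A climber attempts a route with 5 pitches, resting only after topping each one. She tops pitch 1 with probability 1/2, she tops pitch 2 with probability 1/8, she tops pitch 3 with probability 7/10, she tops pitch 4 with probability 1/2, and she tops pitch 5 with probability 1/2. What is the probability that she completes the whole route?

The events are sequential, so multiply the conditional probabilities:
P = 1/2 × 1/8 × 7/10 × 1/2 × 1/2 = 7/640.

7/640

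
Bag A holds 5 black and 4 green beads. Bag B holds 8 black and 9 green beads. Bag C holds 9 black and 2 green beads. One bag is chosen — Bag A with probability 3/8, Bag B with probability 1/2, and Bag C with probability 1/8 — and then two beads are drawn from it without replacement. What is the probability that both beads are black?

12967/44880

From Bag A: P(both black) = (5/9)(4/8) = 5/18.
From Bag B: P(both black) = (8/17)(7/16) = 7/34.
From Bag C: P(both black) = (9/11)(8/10) = 36/55.
Total probability = (3/8)(5/18) + (1/2)(7/34) + (1/8)(36/55) = 12967/44880.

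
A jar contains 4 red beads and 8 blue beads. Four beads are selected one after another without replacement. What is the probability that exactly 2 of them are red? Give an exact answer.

56/165

One ordering (red drawn first) has probability 4/12 × 3/11 × 8/10 × 7/9 = 672/11880 = 28/495.
There are C(4,2) = 6 such orderings, each equally likely, so P = 6 × 28/495 = 56/165.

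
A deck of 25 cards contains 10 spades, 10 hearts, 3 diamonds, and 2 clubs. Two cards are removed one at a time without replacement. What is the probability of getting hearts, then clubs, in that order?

Multiply the probability of each draw given the previous ones:
P = 10/25 × 2/24 = 20/600 = 1/30.

1/30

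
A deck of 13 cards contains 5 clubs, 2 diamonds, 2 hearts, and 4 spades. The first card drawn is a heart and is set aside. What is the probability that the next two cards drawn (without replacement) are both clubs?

5/33

After the first draw, 5 of the remaining 12 cards are clubs.
P = 5/12 × 4/11 = 20/132 = 5/33.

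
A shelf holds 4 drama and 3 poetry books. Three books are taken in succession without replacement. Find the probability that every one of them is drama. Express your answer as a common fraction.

4/35

P = 4/7 × 3/6 × 2/5 = 24/210 = 4/35.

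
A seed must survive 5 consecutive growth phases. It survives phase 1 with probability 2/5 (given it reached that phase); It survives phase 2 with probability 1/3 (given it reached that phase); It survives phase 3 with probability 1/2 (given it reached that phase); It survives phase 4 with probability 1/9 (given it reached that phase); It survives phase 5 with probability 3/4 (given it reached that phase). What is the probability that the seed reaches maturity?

1/180

The events are sequential, so multiply the conditional probabilities:
P = 2/5 × 1/3 × 1/2 × 1/9 × 3/4 = 6/1080 = 1/180.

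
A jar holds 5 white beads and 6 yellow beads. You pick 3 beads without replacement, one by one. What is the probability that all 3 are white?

P(every draw is white) = 5/11 × 4/10 × 3/9 = 60/990 = 2/33.

2/33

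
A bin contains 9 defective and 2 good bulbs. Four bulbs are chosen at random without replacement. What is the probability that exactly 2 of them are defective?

One ordering (defective drawn first) has probability 9/11 × 8/10 × 2/9 × 1/8 = 144/7920 = 1/55.
There are C(4,2) = 6 such orderings, each equally likely, so P = 6 × 1/55 = 6/55.

6/55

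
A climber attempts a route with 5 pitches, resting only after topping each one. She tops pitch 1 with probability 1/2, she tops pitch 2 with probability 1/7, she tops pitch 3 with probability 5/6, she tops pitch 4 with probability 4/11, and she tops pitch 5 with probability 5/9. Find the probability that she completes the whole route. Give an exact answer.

Multiplying along the chain,
P = 1/2 × 1/7 × 5/6 × 4/11 × 5/9 = 100/8316 = 25/2079.

25/2079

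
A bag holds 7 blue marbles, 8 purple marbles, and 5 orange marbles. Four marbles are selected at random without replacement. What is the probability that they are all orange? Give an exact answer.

P(every draw is orange) = 5/20 × 4/19 × 3/18 × 2/17 = 120/116280 = 1/969.

1/969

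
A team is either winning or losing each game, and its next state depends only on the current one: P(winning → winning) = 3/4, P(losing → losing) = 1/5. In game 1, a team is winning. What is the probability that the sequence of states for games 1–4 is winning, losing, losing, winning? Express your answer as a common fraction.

Game 1 is given. For each transition, use the conditional probability from the current state:
P(losing | winning) = 1/4; P(losing | losing) = 1/5; P(winning | losing) = 4/5.
P = 1/4 × 1/5 × 4/5 = 4/100 = 1/25.

1/25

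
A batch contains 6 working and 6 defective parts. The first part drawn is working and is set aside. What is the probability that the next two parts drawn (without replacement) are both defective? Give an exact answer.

After the first draw, 6 of the remaining 11 parts are defective.
P = 6/11 × 5/10 = 30/110 = 3/11.

3/11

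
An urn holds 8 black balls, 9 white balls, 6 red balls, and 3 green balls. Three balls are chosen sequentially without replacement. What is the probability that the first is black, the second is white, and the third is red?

Each draw changes the counts, so multiply the conditional probabilities along the sequence:
P = 8/26 × 9/25 × 6/24 = 432/15600 = 9/325.

9/325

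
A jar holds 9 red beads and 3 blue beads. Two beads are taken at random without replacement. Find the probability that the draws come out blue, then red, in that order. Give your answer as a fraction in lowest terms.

9/44

Each draw changes the counts, so multiply the conditional probabilities along the sequence:
P = 3/12 × 9/11 = 27/132 = 9/44.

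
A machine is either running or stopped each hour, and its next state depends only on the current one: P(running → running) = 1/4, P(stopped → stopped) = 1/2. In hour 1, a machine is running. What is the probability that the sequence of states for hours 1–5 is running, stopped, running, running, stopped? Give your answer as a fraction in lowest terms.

Hour 1 is given. For each transition, use the conditional probability from the current state:
P(stopped | running) = 3/4; P(running | stopped) = 1/2; P(running | running) = 1/4; P(stopped | running) = 3/4.
P = 3/4 × 1/2 × 1/4 × 3/4 = 9/128.

9/128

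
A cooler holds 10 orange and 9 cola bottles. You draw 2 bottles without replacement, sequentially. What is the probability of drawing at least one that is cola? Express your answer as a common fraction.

P(no cola) = 10/19 × 9/18 = 90/342 = 5/19.
P(at least one) = 1 − 5/19 = 14/19.

14/19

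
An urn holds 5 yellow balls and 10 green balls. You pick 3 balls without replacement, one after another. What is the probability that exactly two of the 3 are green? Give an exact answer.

One ordering (green drawn first) has probability 10/15 × 9/14 × 5/13 = 450/2730 = 15/91.
There are C(3,2) = 3 such orderings, each equally likely, so P = 3 × 15/91 = 45/91.

45/91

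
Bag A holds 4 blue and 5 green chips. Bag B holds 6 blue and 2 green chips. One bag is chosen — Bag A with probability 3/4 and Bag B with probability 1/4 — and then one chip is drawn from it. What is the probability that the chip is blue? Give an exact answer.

25/48

From Bag A: P(blue) = 4/9.
From Bag B: P(blue) = 6/8.
Total probability = (3/4)(4/9) + (1/4)(6/8) = 25/48.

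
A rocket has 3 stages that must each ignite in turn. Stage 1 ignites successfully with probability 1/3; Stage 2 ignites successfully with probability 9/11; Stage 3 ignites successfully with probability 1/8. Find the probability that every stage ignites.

Each stage is reached only if all earlier stages succeed, so
P = 1/3 × 9/11 × 1/8 = 9/264 = 3/88.

3/88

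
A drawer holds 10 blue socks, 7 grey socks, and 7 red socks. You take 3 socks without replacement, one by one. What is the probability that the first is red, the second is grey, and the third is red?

49/2024

Each draw changes the counts, so multiply the conditional probabilities along the sequence:
P = 7/24 × 7/23 × 6/22 = 294/12144 = 49/2024.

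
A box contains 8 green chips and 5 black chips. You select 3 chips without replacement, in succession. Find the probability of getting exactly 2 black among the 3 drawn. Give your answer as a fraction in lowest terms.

40/143

One ordering (black drawn first) has probability 5/13 × 4/12 × 8/11 = 160/1716 = 40/429.
There are C(3,2) = 3 such orderings, each equally likely, so P = 3 × 40/429 = 40/143.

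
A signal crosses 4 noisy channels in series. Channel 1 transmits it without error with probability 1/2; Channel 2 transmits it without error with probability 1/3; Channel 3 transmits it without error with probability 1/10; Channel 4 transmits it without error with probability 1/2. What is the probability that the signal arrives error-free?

The events are sequential, so multiply the conditional probabilities:
P = 1/2 × 1/3 × 1/10 × 1/2 = 1/120.

1/120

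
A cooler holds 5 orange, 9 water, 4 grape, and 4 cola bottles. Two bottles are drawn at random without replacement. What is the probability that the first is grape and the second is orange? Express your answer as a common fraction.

Each draw changes the counts, so multiply the conditional probabilities along the sequence:
P = 4/22 × 5/21 = 20/462 = 10/231.

10/231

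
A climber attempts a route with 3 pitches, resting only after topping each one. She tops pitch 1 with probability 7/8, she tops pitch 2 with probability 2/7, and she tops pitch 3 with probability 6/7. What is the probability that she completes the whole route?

The events are sequential, so multiply the conditional probabilities:
P = 7/8 × 2/7 × 6/7 = 84/392 = 3/14.

3/14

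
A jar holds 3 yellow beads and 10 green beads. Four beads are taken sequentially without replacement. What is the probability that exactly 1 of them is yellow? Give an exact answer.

One ordering (yellow drawn first) has probability 3/13 × 10/12 × 9/11 × 8/10 = 2160/17160 = 18/143.
There are C(4,1) = 4 such orderings, each equally likely, so P = 4 × 18/143 = 72/143.

72/143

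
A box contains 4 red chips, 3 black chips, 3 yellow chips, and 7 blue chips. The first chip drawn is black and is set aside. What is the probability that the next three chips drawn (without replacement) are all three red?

With the first chip removed, 4 red remain out of 16.
P = 4/16 × 3/15 × 2/14 = 24/3360 = 1/140.

1/140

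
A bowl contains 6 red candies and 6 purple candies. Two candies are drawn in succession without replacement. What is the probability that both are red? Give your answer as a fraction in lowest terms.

5/22

P(all red) = 6/12 × 5/11 = 30/132 = 5/22.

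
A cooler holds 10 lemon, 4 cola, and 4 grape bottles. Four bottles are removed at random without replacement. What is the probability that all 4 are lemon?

7/102

P(every draw is lemon) = 10/18 × 9/17 × 8/16 × 7/15 = 5040/73440 = 7/102.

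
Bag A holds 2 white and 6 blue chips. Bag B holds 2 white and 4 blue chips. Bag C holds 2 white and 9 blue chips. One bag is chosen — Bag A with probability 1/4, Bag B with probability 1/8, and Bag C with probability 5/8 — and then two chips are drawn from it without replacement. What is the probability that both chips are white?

529/18480

From Bag A: P(both white) = (2/8)(1/7) = 1/28.
From Bag B: P(both white) = (2/6)(1/5) = 1/15.
From Bag C: P(both white) = (2/11)(1/10) = 1/55.
Total probability = (1/4)(1/28) + (1/8)(1/15) + (5/8)(1/55) = 529/18480.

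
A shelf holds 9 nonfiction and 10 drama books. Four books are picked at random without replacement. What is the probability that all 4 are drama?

P = 10/19 × 9/18 × 8/17 × 7/16 = 5040/93024 = 35/646.

35/646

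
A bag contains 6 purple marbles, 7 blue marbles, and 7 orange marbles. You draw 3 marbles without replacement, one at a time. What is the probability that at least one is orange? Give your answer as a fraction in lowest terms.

P(no orange) = 13/20 × 12/19 × 11/18 = 1716/6840 = 143/570.
P(at least one) = 1 − 143/570 = 427/570.

427/570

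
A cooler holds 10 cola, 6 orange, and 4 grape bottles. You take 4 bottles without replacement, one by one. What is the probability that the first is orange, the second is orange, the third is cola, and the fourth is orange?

Each draw changes the counts, so multiply the conditional probabilities along the sequence:
P = 6/20 × 5/19 × 10/18 × 4/17 = 1200/116280 = 10/969.

10/969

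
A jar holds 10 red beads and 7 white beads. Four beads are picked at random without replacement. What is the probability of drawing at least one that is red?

67/68

P(no red) = 7/17 × 6/16 × 5/15 × 4/14 = 840/57120 = 1/68.
P(at least one) = 1 − 1/68 = 67/68.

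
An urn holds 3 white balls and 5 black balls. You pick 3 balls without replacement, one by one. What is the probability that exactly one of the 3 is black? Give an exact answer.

One ordering (black drawn first) has probability 5/8 × 3/7 × 2/6 = 30/336 = 5/56.
There are C(3,1) = 3 such orderings, each equally likely, so P = 3 × 5/56 = 15/56.

15/56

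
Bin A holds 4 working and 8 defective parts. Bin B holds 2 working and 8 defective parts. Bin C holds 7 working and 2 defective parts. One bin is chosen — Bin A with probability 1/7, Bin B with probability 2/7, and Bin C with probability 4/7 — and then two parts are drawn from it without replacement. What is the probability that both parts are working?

1222/3465

From Bin A: P(both working) = (4/12)(3/11) = 1/11.
From Bin B: P(both working) = (2/10)(1/9) = 1/45.
From Bin C: P(both working) = (7/9)(6/8) = 7/12.
Total probability = (1/7)(1/11) + (2/7)(1/45) + (4/7)(7/12) = 1222/3465.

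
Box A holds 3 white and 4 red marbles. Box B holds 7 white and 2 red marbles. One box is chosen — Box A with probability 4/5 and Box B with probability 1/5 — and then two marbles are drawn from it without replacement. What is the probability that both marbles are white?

From Box A: P(both white) = (3/7)(2/6) = 1/7.
From Box B: P(both white) = (7/9)(6/8) = 7/12.
Total probability = (4/5)(1/7) + (1/5)(7/12) = 97/420.

97/420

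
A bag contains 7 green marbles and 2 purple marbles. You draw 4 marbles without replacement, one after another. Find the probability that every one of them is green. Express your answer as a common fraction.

5/18

P(every draw is green) = 7/9 × 6/8 × 5/7 × 4/6 = 840/3024 = 5/18.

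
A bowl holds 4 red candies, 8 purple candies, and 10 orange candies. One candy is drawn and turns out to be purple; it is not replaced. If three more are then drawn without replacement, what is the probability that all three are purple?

1/38

After the first draw, 7 of the remaining 21 candies are purple.
P = 7/21 × 6/20 × 5/19 = 210/7980 = 1/38.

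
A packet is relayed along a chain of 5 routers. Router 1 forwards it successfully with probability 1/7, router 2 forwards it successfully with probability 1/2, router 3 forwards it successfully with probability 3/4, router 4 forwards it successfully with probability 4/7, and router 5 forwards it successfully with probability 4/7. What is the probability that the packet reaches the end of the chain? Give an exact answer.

6/343

The events are sequential, so multiply the conditional probabilities:
P = 1/7 × 1/2 × 3/4 × 4/7 × 4/7 = 48/2744 = 6/343.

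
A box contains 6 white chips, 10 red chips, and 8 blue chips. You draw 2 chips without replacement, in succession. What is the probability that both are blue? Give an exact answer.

P(every draw is blue) = 8/24 × 7/23 = 56/552 = 7/69.

7/69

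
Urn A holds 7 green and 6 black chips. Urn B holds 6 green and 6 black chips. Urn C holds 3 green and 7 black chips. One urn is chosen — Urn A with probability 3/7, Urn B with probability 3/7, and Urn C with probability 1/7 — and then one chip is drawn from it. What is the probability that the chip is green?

222/455

From Urn A: P(green) = 7/13.
From Urn B: P(green) = 6/12.
From Urn C: P(green) = 3/10.
Total probability = (3/7)(7/13) + (3/7)(6/12) + (1/7)(3/10) = 222/455.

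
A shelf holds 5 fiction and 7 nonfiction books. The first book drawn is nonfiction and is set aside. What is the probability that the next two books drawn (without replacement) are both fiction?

With the first book removed, 5 fiction remain out of 11.
P = 5/11 × 4/10 = 20/110 = 2/11.

2/11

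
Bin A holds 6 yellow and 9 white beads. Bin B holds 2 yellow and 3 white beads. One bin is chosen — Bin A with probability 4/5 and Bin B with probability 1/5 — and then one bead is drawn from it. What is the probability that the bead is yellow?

2/5

From Bin A: P(yellow) = 6/15.
From Bin B: P(yellow) = 2/5.
Total probability = (4/5)(6/15) + (1/5)(2/5) = 2/5.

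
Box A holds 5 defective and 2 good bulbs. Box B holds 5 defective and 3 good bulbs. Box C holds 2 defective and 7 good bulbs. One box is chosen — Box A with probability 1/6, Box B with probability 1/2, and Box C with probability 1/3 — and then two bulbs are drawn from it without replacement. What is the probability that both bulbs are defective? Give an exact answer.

101/378

From Box A: P(both defective) = (5/7)(4/6) = 10/21.
From Box B: P(both defective) = (5/8)(4/7) = 5/14.
From Box C: P(both defective) = (2/9)(1/8) = 1/36.
Total probability = (1/6)(10/21) + (1/2)(5/14) + (1/3)(1/36) = 101/378.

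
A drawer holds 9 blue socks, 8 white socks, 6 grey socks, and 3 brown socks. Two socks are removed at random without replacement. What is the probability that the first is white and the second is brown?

Each draw changes the counts, so multiply the conditional probabilities along the sequence:
P = 8/26 × 3/25 = 24/650 = 12/325.

12/325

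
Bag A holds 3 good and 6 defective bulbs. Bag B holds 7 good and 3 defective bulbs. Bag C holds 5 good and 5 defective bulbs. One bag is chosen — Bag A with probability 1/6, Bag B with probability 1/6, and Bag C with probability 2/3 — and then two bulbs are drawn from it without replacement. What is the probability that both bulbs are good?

259/1080

From Bag A: P(both good) = (3/9)(2/8) = 1/12.
From Bag B: P(both good) = (7/10)(6/9) = 7/15.
From Bag C: P(both good) = (5/10)(4/9) = 2/9.
Total probability = (1/6)(1/12) + (1/6)(7/15) + (2/3)(2/9) = 259/1080.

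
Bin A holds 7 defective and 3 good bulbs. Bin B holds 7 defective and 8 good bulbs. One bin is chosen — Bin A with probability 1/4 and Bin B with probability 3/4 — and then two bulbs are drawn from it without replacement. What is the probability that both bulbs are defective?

4/15

From Bin A: P(both defective) = (7/10)(6/9) = 7/15.
From Bin B: P(both defective) = (7/15)(6/14) = 1/5.
Total probability = (1/4)(7/15) + (3/4)(1/5) = 4/15.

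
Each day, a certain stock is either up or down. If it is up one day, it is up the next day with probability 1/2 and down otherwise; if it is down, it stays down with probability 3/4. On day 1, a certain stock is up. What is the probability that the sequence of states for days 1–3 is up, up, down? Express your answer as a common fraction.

Day 1 is given. For each transition, use the conditional probability from the current state:
P(up | up) = 1/2; P(down | up) = 1/2.
P = 1/2 × 1/2 = 1/4.

1/4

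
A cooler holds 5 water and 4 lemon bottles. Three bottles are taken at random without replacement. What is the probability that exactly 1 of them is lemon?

One ordering (lemon drawn first) has probability 4/9 × 5/8 × 4/7 = 80/504 = 10/63.
There are C(3,1) = 3 such orderings, each equally likely, so P = 3 × 10/63 = 10/21.

10/21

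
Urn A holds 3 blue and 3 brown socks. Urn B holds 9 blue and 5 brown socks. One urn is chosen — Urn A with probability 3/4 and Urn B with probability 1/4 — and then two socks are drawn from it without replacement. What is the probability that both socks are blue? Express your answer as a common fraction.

From Urn A: P(both blue) = (3/6)(2/5) = 1/5.
From Urn B: P(both blue) = (9/14)(8/13) = 36/91.
Total probability = (3/4)(1/5) + (1/4)(36/91) = 453/1820.

453/1820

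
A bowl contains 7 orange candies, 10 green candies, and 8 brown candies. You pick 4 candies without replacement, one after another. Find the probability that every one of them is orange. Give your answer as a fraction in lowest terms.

7/2530

P = 7/25 × 6/24 × 5/23 × 4/22 = 840/303600 = 7/2530.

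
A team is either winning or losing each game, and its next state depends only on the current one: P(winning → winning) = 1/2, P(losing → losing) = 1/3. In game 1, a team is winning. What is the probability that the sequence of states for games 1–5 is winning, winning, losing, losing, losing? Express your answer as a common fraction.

1/36

Game 1 is given. For each transition, use the conditional probability from the current state:
P(winning | winning) = 1/2; P(losing | winning) = 1/2; P(losing | losing) = 1/3; P(losing | losing) = 1/3.
P = 1/2 × 1/2 × 1/3 × 1/3 = 1/36.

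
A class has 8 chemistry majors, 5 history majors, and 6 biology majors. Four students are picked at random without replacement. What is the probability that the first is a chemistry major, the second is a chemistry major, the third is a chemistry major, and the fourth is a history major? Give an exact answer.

Multiply the probability of each draw given the previous ones:
P = 8/19 × 7/18 × 6/17 × 5/16 = 1680/93024 = 35/1938.

35/1938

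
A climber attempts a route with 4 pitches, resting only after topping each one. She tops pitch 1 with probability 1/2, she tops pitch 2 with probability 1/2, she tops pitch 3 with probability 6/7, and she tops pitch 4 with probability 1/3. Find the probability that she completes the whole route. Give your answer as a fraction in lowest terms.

1/14

Multiplying along the chain,
P = 1/2 × 1/2 × 6/7 × 1/3 = 6/84 = 1/14.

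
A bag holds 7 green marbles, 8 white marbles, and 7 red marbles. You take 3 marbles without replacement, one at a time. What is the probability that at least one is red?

31/44

P(no red) = 15/22 × 14/21 × 13/20 = 2730/9240 = 13/44.
P(at least one) = 1 − 13/44 = 31/44.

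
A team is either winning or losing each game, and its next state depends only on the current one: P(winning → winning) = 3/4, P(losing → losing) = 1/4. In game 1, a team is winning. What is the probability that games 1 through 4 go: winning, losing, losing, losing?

1/64

Game 1 is given. For each transition, use the conditional probability from the current state:
P(losing | winning) = 1/4; P(losing | losing) = 1/4; P(losing | losing) = 1/4.
P = 1/4 × 1/4 × 1/4 = 1/64.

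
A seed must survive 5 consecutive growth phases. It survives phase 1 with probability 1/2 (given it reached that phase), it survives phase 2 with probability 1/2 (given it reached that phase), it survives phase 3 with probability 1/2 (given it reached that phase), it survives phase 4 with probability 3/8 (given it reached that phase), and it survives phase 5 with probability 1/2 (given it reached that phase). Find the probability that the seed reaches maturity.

3/128

Each stage is reached only if all earlier stages succeed, so
P = 1/2 × 1/2 × 1/2 × 3/8 × 1/2 = 3/128.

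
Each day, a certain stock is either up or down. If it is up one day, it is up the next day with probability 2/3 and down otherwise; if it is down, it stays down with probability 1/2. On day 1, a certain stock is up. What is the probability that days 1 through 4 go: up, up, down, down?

Day 1 is given. For each transition, use the conditional probability from the current state:
P(up | up) = 2/3; P(down | up) = 1/3; P(down | down) = 1/2.
P = 2/3 × 1/3 × 1/2 = 2/18 = 1/9.

1/9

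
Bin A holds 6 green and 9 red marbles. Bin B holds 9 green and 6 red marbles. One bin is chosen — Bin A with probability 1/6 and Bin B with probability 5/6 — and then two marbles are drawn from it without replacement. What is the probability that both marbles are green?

13/42

From Bin A: P(both green) = (6/15)(5/14) = 1/7.
From Bin B: P(both green) = (9/15)(8/14) = 12/35.
Total probability = (1/6)(1/7) + (5/6)(12/35) = 13/42.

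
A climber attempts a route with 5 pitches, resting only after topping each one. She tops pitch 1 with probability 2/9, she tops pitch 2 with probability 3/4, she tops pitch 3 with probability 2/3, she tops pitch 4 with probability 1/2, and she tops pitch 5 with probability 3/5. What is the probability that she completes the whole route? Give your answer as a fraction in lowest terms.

Each stage is reached only if all earlier stages succeed, so
P = 2/9 × 3/4 × 2/3 × 1/2 × 3/5 = 36/1080 = 1/30.

1/30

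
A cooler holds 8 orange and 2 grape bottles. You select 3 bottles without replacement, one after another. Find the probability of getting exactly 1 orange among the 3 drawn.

One ordering (orange drawn first) has probability 8/10 × 2/9 × 1/8 = 16/720 = 1/45.
There are C(3,1) = 3 such orderings, each equally likely, so P = 3 × 1/45 = 1/15.

1/15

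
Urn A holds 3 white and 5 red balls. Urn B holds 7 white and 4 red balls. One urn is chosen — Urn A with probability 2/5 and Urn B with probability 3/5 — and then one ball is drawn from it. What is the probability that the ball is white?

117/220

From Urn A: P(white) = 3/8.
From Urn B: P(white) = 7/11.
Total probability = (2/5)(3/8) + (3/5)(7/11) = 117/220.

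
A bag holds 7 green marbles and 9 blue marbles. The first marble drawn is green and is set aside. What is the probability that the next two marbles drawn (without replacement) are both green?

1/7

After the first draw, 6 of the remaining 15 marbles are green.
P = 6/15 × 5/14 = 30/210 = 1/7.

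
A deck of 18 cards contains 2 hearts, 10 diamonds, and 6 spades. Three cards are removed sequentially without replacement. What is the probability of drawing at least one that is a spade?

149/204

P(no spades) = 12/18 × 11/17 × 10/16 = 1320/4896 = 55/204.
P(at least one) = 1 − 55/204 = 149/204.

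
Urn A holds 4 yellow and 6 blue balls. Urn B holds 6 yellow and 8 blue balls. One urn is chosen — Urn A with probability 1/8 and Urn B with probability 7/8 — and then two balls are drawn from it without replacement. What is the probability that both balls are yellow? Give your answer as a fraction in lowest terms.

From Urn A: P(both yellow) = (4/10)(3/9) = 2/15.
From Urn B: P(both yellow) = (6/14)(5/13) = 15/91.
Total probability = (1/8)(2/15) + (7/8)(15/91) = 251/1560.

251/1560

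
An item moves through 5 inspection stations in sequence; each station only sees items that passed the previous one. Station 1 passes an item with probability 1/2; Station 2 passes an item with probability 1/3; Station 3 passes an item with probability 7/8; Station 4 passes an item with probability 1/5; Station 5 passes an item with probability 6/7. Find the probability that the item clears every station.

Multiplying along the chain,
P = 1/2 × 1/3 × 7/8 × 1/5 × 6/7 = 42/1680 = 1/40.

1/40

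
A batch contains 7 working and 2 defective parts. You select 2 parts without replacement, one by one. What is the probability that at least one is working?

P(no working) = 2/9 × 1/8 = 2/72 = 1/36.
P(at least one) = 1 − 1/36 = 35/36.

35/36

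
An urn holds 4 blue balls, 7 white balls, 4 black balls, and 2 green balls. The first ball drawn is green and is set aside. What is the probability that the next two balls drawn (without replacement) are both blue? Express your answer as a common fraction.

1/20

After the first draw, 4 of the remaining 16 balls are blue.
P = 4/16 × 3/15 = 12/240 = 1/20.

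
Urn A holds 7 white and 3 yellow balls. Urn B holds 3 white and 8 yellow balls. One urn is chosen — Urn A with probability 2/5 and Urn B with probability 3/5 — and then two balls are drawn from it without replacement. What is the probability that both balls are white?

From Urn A: P(both white) = (7/10)(6/9) = 7/15.
From Urn B: P(both white) = (3/11)(2/10) = 3/55.
Total probability = (2/5)(7/15) + (3/5)(3/55) = 181/825.

181/825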